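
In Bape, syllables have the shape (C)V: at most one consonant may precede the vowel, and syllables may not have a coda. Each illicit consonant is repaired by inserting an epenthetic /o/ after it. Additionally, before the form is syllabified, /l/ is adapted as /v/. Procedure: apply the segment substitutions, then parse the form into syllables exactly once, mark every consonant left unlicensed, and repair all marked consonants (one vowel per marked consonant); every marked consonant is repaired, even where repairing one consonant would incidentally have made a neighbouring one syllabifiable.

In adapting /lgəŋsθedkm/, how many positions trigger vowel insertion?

6

After substitution the input is /vgəŋsθedkm/.
The unsyllabifiable consonants are /v/, /ŋ/, /s/, /d/, /k/, /m/; each receives one epenthetic vowel.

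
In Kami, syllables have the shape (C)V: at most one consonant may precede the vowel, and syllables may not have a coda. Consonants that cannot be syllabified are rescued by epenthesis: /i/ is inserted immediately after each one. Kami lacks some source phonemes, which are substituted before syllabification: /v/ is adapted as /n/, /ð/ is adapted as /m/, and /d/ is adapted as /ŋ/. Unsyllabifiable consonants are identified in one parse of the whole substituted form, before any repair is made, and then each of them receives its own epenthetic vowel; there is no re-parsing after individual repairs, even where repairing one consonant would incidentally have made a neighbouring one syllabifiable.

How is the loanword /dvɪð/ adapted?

Substitution: /d/ → /ŋ/, /v/ → /n/, /ð/ → /m/, giving /ŋnɪm/.
Syllabifying with onset maximization leaves /ŋ/, /m/ stranded (no codas are permitted; onsets are limited to one consonant).
Epenthesis after each stranded consonant: /ŋ/ → /ŋi/, /m/ → /mi/.

ŋinɪmi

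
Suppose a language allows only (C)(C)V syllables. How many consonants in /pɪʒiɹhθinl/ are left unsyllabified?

Under (C)(C)V, the unsyllabifiable consonants are /ɹ/, /n/, /l/ (no codas are permitted; onsets may contain at most 2 consonants).

3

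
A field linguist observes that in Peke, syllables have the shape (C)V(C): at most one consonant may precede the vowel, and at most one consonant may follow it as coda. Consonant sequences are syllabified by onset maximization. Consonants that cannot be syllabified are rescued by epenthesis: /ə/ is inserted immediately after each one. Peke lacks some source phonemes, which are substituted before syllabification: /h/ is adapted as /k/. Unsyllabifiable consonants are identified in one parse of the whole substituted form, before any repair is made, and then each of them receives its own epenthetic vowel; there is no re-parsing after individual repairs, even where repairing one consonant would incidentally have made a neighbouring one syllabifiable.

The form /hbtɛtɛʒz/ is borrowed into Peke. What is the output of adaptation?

kəbətɛtɛʒzə

Substitution: /h/ → /k/, giving /kbtɛtɛʒz/.
Under (C)V(C), the unsyllabifiable consonants are /k/, /b/, /z/ (at most one coda consonant is licensed; onsets are limited to one consonant).
Each unlicensed consonant becomes the onset of a new syllable: /k/ → /kə/, /b/ → /bə/, /z/ → /zə/.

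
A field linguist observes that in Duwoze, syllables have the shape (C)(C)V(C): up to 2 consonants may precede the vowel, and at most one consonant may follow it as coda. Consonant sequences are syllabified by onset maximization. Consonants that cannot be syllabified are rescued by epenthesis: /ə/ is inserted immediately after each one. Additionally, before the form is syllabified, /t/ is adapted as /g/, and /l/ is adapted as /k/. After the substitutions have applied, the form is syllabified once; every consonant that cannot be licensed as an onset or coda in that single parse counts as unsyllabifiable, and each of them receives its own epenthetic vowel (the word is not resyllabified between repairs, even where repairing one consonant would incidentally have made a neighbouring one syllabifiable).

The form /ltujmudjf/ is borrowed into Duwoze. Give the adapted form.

kgujmudjəfə

Substitution: /l/ → /k/, /t/ → /g/, giving /kgujmudjf/.
The consonants /j/, /f/ cannot be parsed into a legal (C)(C)V(C) syllable (at most one coda consonant is licensed; onsets may contain at most 2 consonants).
Each unlicensed consonant becomes the onset of a new syllable: /j/ → /jə/, /f/ → /fə/.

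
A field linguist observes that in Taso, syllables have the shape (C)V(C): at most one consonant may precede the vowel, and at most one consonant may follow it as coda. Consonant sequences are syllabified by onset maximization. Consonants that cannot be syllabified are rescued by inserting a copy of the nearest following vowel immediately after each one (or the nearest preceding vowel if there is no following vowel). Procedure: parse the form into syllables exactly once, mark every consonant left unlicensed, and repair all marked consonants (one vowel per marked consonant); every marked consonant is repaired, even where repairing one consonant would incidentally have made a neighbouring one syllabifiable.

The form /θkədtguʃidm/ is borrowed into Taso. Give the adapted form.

Under (C)V(C), the unsyllabifiable consonants are /θ/, /t/, /m/ (at most one coda consonant is licensed; onsets are limited to one consonant).
Inserting the epenthetic vowel yields /θ/ → /θə/, /t/ → /tu/, /m/ → /mi/.

θəkədtuguʃidmi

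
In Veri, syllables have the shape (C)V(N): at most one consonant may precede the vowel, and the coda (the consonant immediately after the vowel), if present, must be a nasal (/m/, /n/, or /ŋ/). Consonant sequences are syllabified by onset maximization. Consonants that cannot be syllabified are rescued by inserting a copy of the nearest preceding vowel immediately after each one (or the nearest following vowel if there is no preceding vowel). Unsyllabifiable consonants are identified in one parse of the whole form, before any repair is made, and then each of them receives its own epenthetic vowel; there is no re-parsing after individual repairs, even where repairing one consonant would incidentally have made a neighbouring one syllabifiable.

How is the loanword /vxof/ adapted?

The consonants /v/, /f/ cannot be parsed into a legal (C)V(N) syllable (only a nasal (/m/, /n/, or /ŋ/) is licensed in coda position; onsets are limited to one consonant).
Inserting the epenthetic vowel yields /v/ → /vo/, /f/ → /fo/.

voxofo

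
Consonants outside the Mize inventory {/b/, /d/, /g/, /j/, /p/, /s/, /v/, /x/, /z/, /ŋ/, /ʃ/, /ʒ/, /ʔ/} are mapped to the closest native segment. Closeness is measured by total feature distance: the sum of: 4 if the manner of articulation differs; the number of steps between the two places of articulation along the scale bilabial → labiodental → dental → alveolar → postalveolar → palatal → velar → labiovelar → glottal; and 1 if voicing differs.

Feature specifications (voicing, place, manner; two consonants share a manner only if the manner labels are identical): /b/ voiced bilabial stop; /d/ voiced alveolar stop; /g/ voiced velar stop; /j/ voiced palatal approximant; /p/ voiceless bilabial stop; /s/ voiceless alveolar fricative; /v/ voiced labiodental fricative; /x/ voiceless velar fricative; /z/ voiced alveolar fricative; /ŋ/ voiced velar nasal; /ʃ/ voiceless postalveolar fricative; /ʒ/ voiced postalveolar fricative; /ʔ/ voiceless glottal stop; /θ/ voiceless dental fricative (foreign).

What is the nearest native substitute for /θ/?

s

/s/ is closest: same manner (fricative), place distance 1 (dental→alveolar), same voicing; total 1. Next closest is /v/ at distance 2.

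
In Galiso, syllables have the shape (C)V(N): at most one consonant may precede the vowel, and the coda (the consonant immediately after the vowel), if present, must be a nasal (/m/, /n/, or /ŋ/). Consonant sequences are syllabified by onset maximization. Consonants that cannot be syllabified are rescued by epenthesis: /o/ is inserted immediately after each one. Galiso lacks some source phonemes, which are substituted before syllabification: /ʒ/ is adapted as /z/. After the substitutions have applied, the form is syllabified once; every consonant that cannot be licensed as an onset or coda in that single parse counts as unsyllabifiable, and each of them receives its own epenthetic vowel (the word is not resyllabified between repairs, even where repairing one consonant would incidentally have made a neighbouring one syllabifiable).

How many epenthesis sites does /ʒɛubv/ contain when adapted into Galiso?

2

After substitution the input is /zɛubv/.
The unsyllabifiable consonants are /b/, /v/; each receives one epenthetic vowel.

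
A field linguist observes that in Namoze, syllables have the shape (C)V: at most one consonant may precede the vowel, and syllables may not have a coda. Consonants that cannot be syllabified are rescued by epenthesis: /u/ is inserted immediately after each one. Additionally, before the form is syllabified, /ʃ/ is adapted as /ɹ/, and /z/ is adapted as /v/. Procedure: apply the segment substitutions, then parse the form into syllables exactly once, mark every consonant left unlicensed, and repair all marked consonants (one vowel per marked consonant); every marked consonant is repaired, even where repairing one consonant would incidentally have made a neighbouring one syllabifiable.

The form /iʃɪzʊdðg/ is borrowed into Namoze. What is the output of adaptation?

iɹɪvʊduðugu

Substitution: /ʃ/ → /ɹ/, /z/ → /v/, giving /iɹɪvʊdðg/.
The consonants /d/, /ð/, /g/ cannot be parsed into a legal (C)V syllable (no codas are permitted; onsets are limited to one consonant).
Inserting the epenthetic vowel yields /d/ → /du/, /ð/ → /ðu/, /g/ → /gu/.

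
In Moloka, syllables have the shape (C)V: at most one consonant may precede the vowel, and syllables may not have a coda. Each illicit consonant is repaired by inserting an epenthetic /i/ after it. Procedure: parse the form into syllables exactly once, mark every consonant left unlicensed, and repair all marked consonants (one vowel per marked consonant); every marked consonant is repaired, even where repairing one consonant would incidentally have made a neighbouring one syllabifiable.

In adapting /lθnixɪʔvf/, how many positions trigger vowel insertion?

The unsyllabifiable consonants are /l/, /θ/, /ʔ/, /v/, /f/; each receives one epenthetic vowel.

5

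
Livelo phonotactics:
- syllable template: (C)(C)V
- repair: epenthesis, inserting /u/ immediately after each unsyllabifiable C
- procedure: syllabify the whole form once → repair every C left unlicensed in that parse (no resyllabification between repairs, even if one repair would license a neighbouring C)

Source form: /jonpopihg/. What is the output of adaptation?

jonpopihugu

Syllabifying with onset maximization leaves /h/, /g/ stranded (no codas are permitted; onsets may contain at most 2 consonants).
Inserting the epenthetic vowel yields /h/ → /hu/, /g/ → /gu/.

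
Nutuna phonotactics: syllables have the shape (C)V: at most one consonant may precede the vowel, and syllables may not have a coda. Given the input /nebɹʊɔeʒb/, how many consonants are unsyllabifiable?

Under (C)V, the unsyllabifiable consonants are /b/, /ʒ/, /b/ (no codas are permitted; onsets are limited to one consonant).

3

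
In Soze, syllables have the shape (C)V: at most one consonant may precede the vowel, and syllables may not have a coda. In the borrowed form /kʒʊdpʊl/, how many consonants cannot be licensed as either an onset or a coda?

3

Syllabifying with onset maximization leaves /k/, /d/, /l/ stranded (no codas are permitted; onsets are limited to one consonant).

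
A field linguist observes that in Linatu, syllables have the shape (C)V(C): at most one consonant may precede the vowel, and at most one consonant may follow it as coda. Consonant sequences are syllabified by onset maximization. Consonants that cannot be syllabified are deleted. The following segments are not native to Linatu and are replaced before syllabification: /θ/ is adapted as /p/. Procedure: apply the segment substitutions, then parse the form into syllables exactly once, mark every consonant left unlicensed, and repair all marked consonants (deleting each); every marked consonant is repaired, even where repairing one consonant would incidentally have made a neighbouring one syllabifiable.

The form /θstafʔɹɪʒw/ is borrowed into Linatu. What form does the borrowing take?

Substitution: /θ/ → /p/, giving /pstafʔɹɪʒw/.
Syllabifying with onset maximization leaves /p/, /s/, /ʔ/, /w/ stranded (at most one coda consonant is licensed; onsets are limited to one consonant).
Deletion applies to /p/, /s/, /ʔ/, /w/.

tafɹɪʒ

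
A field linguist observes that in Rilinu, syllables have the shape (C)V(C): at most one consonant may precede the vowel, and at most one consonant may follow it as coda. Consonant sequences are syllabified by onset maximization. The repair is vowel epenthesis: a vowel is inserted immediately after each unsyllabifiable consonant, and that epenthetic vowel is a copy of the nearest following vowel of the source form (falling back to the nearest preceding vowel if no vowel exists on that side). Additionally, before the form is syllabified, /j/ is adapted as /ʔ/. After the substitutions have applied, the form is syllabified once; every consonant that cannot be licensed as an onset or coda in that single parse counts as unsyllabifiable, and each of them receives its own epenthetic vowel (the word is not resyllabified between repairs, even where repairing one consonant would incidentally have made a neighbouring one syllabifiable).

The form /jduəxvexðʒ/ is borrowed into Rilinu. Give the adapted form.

Substitution: /j/ → /ʔ/, giving /ʔduəxvexðʒ/.
The consonants /ʔ/, /ð/, /ʒ/ cannot be parsed into a legal (C)V(C) syllable (at most one coda consonant is licensed; onsets are limited to one consonant).
Each unlicensed consonant becomes the onset of a new syllable: /ʔ/ → /ʔu/, /ð/ → /ðe/, /ʒ/ → /ʒe/.

ʔuduəxvexðeʒe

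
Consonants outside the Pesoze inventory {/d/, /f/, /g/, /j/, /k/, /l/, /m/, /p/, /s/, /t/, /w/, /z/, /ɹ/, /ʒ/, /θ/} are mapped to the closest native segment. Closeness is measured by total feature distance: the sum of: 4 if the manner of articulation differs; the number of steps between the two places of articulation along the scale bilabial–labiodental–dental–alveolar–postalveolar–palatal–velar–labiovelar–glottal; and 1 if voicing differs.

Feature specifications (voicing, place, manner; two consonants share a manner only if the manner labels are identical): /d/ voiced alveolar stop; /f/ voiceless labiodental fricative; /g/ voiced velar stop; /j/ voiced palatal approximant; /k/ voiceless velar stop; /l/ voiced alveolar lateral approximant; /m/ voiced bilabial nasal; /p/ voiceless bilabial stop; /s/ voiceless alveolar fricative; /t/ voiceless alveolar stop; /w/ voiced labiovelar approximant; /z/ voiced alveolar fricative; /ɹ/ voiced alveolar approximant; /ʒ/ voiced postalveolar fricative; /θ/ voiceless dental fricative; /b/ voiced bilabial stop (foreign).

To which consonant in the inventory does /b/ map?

p

/p/ is closest: same manner (stop), place distance 0 (bilabial→bilabial), voicing differs (+1); total 1. Next closest is /d/ at distance 3.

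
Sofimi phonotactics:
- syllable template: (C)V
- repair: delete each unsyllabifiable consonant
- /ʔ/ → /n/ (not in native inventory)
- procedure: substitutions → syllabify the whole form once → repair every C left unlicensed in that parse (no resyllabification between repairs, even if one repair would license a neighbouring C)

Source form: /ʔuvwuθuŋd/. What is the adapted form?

Substitution: /ʔ/ → /n/, giving /nuvwuθuŋd/.
Under (C)V, the unsyllabifiable consonants are /v/, /ŋ/, /d/ (no codas are permitted; onsets are limited to one consonant).
Deletion applies to /v/, /ŋ/, /d/.

nuwuθu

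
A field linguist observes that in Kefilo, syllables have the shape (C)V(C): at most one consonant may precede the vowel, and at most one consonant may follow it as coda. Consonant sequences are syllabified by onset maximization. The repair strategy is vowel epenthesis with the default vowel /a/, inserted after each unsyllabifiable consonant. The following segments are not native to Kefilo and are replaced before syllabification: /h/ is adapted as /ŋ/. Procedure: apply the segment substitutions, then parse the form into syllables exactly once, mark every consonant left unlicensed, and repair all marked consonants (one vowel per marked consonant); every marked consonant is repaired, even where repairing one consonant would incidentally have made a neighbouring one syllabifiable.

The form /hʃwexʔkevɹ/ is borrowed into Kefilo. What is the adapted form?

Substitution: /h/ → /ŋ/, giving /ŋʃwexʔkevɹ/.
Under (C)V(C), the unsyllabifiable consonants are /ŋ/, /ʃ/, /ʔ/, /ɹ/ (at most one coda consonant is licensed; onsets are limited to one consonant).
Inserting the epenthetic vowel yields /ŋ/ → /ŋa/, /ʃ/ → /ʃa/, /ʔ/ → /ʔa/, /ɹ/ → /ɹa/.

ŋaʃawexʔakevɹa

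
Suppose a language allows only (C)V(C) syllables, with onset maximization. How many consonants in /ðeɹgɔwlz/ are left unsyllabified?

Syllabifying with onset maximization leaves /l/, /z/ stranded (at most one coda consonant is licensed; onsets are limited to one consonant).

2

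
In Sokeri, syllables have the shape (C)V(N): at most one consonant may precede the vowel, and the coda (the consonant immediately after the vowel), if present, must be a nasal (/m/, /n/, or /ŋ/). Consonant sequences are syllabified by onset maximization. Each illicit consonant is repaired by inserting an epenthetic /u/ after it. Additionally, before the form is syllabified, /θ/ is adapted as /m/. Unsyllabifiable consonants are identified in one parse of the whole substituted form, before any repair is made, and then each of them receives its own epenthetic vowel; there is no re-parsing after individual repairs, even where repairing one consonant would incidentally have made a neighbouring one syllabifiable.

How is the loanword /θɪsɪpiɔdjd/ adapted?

Substitution: /θ/ → /m/, giving /mɪsɪpiɔdjd/.
Under (C)V(N), the unsyllabifiable consonants are /d/, /j/, /d/ (only a nasal (/m/, /n/, or /ŋ/) is licensed in coda position; onsets are limited to one consonant).
Inserting the epenthetic vowel yields /d/ → /du/, /j/ → /ju/, /d/ → /du/.

mɪsɪpiɔdujudu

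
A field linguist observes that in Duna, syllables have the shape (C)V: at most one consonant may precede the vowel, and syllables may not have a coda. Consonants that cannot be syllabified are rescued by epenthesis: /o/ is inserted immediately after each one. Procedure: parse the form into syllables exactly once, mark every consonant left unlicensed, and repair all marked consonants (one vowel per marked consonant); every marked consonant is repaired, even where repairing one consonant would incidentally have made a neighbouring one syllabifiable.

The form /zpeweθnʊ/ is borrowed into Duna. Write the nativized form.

zopeweθonʊ

Under (C)V, the unsyllabifiable consonants are /z/, /θ/ (no codas are permitted; onsets are limited to one consonant).
Inserting the epenthetic vowel yields /z/ → /zo/, /θ/ → /θo/.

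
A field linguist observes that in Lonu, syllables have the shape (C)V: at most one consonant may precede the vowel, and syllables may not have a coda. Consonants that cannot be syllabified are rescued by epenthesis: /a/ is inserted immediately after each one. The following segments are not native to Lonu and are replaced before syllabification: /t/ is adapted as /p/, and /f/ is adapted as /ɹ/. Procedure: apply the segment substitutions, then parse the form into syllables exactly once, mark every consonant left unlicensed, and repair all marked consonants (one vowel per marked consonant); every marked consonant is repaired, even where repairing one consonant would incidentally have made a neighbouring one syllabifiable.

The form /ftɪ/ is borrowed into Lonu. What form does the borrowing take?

ɹapɪ

Substitution: /f/ → /ɹ/, /t/ → /p/, giving /ɹpɪ/.
Syllabifying with onset maximization leaves /ɹ/ stranded (no codas are permitted; onsets are limited to one consonant).
Inserting the epenthetic vowel yields /ɹ/ → /ɹa/.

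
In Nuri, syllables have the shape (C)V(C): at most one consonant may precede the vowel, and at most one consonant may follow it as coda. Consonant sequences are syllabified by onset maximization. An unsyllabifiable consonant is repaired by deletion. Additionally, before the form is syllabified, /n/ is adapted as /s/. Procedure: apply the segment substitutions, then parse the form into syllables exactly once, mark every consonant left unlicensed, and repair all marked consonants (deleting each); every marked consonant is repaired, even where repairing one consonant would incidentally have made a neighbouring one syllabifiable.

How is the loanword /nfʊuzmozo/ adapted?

Substitution: /n/ → /s/, giving /sfʊuzmozo/.
Under (C)V(C), the unsyllabifiable consonants are /s/ (at most one coda consonant is licensed; onsets are limited to one consonant).
Deleting the stranded consonants removes /s/.

fʊuzmozo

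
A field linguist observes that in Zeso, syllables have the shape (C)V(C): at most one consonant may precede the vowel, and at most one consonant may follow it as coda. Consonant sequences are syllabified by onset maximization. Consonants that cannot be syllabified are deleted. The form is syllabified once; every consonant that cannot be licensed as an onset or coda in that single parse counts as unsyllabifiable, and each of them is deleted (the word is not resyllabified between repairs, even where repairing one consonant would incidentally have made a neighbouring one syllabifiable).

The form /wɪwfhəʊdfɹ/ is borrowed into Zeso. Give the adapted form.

wɪwhəʊd

Syllabifying with onset maximization leaves /f/, /f/, /ɹ/ stranded (at most one coda consonant is licensed; onsets are limited to one consonant).
Deletion applies to /f/, /f/, /ɹ/.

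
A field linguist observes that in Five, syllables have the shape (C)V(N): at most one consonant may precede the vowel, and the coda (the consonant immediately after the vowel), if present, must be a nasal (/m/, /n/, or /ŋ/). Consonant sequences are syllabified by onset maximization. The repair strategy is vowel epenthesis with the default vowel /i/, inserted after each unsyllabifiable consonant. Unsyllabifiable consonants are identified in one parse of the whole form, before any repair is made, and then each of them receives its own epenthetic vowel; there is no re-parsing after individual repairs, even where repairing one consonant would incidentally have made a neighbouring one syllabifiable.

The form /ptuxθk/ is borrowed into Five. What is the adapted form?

pituxiθiki

Syllabifying with onset maximization leaves /p/, /x/, /θ/, /k/ stranded (only a nasal (/m/, /n/, or /ŋ/) is licensed in coda position; onsets are limited to one consonant).
Inserting the epenthetic vowel yields /p/ → /pi/, /x/ → /xi/, /θ/ → /θi/, /k/ → /ki/.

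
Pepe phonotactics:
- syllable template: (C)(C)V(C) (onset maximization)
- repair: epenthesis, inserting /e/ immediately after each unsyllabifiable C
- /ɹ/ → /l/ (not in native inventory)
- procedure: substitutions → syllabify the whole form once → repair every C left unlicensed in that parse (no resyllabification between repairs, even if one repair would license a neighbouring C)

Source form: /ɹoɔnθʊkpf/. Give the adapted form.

loɔnθʊkpefe

Substitution: /ɹ/ → /l/, giving /loɔnθʊkpf/.
Syllabifying with onset maximization leaves /p/, /f/ stranded (at most one coda consonant is licensed; onsets may contain at most 2 consonants).
Epenthesis after each stranded consonant: /p/ → /pe/, /f/ → /fe/.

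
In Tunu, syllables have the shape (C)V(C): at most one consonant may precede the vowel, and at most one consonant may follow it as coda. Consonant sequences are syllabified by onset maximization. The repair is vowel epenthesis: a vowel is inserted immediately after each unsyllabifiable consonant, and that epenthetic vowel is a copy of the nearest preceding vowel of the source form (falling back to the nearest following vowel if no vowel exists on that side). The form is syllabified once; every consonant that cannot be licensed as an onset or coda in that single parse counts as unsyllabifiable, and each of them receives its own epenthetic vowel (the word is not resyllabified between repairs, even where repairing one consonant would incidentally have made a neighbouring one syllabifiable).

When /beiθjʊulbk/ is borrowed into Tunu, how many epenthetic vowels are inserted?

2

The unsyllabifiable consonants are /b/, /k/; each receives one epenthetic vowel.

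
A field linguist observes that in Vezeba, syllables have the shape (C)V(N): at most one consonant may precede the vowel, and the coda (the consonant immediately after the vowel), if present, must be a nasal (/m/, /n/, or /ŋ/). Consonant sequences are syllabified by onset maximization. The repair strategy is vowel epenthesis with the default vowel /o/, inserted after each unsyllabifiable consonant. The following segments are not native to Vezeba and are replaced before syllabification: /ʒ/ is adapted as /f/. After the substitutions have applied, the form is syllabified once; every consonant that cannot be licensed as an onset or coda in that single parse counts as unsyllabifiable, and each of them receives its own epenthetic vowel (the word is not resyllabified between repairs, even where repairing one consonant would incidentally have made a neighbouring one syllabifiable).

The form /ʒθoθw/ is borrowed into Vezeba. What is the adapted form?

foθoθowo

Substitution: /ʒ/ → /f/, giving /fθoθw/.
Syllabifying with onset maximization leaves /f/, /θ/, /w/ stranded (only a nasal (/m/, /n/, or /ŋ/) is licensed in coda position; onsets are limited to one consonant).
Each unlicensed consonant becomes the onset of a new syllable: /f/ → /fo/, /θ/ → /θo/, /w/ → /wo/.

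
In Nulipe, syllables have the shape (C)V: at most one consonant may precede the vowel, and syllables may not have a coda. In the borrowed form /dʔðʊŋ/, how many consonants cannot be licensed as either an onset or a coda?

Under (C)V, the unsyllabifiable consonants are /d/, /ʔ/, /ŋ/ (no codas are permitted; onsets are limited to one consonant).

3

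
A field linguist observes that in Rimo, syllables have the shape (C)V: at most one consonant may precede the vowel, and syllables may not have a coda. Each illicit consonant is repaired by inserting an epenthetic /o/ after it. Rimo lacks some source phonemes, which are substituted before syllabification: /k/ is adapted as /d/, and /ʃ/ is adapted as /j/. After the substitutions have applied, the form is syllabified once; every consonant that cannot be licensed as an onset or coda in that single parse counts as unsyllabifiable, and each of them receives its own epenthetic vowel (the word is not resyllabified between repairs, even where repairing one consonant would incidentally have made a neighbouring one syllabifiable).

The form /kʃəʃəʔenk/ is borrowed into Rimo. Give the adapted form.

dojəjəʔenodo

Substitution: /k/ → /d/, /ʃ/ → /j/, giving /djəjəʔend/.
Under (C)V, the unsyllabifiable consonants are /d/, /n/, /d/ (no codas are permitted; onsets are limited to one consonant).
Epenthesis after each stranded consonant: /d/ → /do/, /n/ → /no/, /d/ → /do/.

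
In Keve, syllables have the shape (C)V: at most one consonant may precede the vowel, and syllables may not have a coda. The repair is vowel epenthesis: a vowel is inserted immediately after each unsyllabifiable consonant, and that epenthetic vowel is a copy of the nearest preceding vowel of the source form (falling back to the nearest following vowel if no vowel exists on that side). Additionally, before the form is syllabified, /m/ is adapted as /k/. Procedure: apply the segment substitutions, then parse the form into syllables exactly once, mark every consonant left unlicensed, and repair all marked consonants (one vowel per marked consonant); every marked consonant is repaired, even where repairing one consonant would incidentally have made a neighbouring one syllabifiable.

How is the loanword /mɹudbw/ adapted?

kuɹudubuwu

Substitution: /m/ → /k/, giving /kɹudbw/.
Under (C)V, the unsyllabifiable consonants are /k/, /d/, /b/, /w/ (no codas are permitted; onsets are limited to one consonant).
Inserting the epenthetic vowel yields /k/ → /ku/, /d/ → /du/, /b/ → /bu/, /w/ → /wu/.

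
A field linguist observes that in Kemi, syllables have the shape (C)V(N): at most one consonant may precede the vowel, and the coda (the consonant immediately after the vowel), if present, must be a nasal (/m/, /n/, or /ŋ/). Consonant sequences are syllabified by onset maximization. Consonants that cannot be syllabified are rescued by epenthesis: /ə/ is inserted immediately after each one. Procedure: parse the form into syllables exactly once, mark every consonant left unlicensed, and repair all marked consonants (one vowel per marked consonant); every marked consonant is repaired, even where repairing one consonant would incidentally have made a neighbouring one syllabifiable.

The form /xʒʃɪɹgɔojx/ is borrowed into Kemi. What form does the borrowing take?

Syllabifying with onset maximization leaves /x/, /ʒ/, /ɹ/, /j/, /x/ stranded (only a nasal (/m/, /n/, or /ŋ/) is licensed in coda position; onsets are limited to one consonant).
Epenthesis after each stranded consonant: /x/ → /xə/, /ʒ/ → /ʒə/, /ɹ/ → /ɹə/, /j/ → /jə/, /x/ → /xə/.

xəʒəʃɪɹəgɔojəxə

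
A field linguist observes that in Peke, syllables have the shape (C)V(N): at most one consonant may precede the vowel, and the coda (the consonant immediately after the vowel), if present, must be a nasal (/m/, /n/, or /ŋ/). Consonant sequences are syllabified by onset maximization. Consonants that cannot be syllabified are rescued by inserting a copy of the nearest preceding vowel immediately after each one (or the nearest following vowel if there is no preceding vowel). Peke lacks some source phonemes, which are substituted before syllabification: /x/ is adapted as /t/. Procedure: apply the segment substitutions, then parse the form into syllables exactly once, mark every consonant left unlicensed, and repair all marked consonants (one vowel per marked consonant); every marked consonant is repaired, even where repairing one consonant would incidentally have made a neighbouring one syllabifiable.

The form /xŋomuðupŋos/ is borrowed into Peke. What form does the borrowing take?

Substitution: /x/ → /t/, giving /tŋomuðupŋos/.
The consonants /t/, /p/, /s/ cannot be parsed into a legal (C)V(N) syllable (only a nasal (/m/, /n/, or /ŋ/) is licensed in coda position; onsets are limited to one consonant).
Epenthesis after each stranded consonant: /t/ → /to/, /p/ → /pu/, /s/ → /so/.

toŋomuðupuŋoso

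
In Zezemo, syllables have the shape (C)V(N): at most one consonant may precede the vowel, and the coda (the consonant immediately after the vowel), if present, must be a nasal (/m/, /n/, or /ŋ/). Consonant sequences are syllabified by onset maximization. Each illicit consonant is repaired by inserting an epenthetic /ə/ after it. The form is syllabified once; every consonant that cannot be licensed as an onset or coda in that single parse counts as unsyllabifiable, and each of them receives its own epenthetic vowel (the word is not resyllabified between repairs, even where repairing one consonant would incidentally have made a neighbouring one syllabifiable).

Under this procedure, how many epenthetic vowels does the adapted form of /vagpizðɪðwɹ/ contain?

The unsyllabifiable consonants are /g/, /z/, /ð/, /w/, /ɹ/; each receives one epenthetic vowel.

5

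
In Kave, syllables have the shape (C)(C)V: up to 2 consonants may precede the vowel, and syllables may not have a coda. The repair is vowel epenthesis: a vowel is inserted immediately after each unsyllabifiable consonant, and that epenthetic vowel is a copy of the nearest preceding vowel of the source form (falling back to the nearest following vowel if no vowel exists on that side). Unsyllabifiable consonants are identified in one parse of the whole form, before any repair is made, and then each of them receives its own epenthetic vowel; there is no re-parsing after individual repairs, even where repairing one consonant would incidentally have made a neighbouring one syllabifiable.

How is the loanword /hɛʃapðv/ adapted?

hɛʃapaðava

Syllabifying with onset maximization leaves /p/, /ð/, /v/ stranded (no codas are permitted; onsets may contain at most 2 consonants).
Inserting the epenthetic vowel yields /p/ → /pa/, /ð/ → /ða/, /v/ → /va/.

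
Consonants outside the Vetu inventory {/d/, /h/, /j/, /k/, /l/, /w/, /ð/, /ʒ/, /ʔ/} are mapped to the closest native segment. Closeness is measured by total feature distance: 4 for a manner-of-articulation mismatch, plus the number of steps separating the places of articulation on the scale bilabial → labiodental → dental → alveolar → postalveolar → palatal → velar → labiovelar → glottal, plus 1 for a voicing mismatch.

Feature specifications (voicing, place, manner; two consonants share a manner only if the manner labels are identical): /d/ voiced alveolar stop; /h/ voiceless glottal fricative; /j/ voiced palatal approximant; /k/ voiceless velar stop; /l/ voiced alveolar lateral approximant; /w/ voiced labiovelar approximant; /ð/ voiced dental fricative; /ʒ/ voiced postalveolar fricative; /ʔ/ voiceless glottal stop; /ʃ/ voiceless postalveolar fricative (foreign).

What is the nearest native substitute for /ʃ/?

/ʒ/ is closest: same manner (fricative), place distance 0 (postalveolar→postalveolar), voicing differs (+1); total 1. Next closest is /ð/ at distance 3.

ʒ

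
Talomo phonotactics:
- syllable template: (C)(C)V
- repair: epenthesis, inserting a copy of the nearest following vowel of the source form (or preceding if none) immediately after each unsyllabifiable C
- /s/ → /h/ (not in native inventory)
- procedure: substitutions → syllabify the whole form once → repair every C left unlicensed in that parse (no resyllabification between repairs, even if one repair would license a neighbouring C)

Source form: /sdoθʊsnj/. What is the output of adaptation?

hdoθʊhʊnʊjʊ

Substitution: /s/ → /h/, giving /hdoθʊhnj/.
Syllabifying with onset maximization leaves /h/, /n/, /j/ stranded (no codas are permitted; onsets may contain at most 2 consonants).
Epenthesis after each stranded consonant: /h/ → /hʊ/, /n/ → /nʊ/, /j/ → /jʊ/.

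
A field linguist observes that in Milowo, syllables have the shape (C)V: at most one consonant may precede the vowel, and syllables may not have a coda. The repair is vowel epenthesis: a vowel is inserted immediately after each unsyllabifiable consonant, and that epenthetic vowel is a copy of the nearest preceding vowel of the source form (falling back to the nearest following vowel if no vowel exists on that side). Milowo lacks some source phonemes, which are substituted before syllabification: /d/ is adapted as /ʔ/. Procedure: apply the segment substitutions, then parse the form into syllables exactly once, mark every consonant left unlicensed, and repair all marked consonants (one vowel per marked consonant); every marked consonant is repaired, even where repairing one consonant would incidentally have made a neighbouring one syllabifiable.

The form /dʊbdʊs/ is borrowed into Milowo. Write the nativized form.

Substitution: /d/ → /ʔ/, giving /ʔʊbʔʊs/.
Under (C)V, the unsyllabifiable consonants are /b/, /s/ (no codas are permitted; onsets are limited to one consonant).
Inserting the epenthetic vowel yields /b/ → /bʊ/, /s/ → /sʊ/.

ʔʊbʊʔʊsʊ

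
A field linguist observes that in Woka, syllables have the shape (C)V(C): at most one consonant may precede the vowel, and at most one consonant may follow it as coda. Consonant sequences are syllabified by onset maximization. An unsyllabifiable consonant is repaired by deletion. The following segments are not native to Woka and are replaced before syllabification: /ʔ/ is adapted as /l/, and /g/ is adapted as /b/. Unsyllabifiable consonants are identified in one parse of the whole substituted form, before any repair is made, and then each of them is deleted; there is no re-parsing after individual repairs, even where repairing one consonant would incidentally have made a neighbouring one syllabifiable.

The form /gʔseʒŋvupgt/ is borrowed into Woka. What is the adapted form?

seʒvup

Substitution: /g/ → /b/, /ʔ/ → /l/, giving /blseʒŋvupbt/.
The consonants /b/, /l/, /ŋ/, /b/, /t/ cannot be parsed into a legal (C)V(C) syllable (at most one coda consonant is licensed; onsets are limited to one consonant).
Each unlicensed consonant is deleted: /b/, /l/, /ŋ/, /b/, /t/.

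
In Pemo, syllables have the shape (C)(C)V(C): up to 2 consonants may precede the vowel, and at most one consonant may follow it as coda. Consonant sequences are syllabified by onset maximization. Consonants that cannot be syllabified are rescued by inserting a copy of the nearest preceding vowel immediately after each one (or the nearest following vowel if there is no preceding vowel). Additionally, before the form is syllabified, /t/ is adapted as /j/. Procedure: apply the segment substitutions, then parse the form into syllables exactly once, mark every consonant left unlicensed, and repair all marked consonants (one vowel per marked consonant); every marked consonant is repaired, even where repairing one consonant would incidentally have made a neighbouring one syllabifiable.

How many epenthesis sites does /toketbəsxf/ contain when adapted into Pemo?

2

After substitution the input is /jokejbəsxf/.
The unsyllabifiable consonants are /x/, /f/; each receives one epenthetic vowel.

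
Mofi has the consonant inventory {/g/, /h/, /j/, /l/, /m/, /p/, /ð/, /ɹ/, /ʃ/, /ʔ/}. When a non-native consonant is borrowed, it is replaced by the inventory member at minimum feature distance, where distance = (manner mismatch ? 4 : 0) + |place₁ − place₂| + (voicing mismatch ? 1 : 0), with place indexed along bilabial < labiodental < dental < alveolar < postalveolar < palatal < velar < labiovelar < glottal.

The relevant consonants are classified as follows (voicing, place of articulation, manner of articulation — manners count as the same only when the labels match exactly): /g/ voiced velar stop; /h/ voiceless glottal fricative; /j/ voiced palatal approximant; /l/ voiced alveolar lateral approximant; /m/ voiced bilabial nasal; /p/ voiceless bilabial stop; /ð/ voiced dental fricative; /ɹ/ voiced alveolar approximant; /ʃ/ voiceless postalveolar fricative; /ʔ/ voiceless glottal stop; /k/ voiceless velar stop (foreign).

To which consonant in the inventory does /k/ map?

g

/g/ is closest: same manner (stop), place distance 0 (velar→velar), voicing differs (+1); total 1. Next closest is /ʔ/ at distance 2.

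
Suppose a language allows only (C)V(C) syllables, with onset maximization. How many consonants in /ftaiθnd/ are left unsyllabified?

The consonants /f/, /n/, /d/ cannot be parsed into a legal (C)V(C) syllable (at most one coda consonant is licensed; onsets are limited to one consonant).

3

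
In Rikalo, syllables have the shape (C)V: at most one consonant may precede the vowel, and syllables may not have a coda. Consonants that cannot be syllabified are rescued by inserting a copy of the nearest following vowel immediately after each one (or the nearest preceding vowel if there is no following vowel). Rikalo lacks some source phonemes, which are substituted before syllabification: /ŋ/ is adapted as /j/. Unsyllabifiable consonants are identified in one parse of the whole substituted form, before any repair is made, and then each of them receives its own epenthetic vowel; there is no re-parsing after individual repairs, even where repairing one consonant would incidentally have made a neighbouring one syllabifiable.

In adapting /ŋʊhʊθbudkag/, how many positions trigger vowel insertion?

3

After substitution the input is /jʊhʊθbudkag/.
The unsyllabifiable consonants are /θ/, /d/, /g/; each receives one epenthetic vowel.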